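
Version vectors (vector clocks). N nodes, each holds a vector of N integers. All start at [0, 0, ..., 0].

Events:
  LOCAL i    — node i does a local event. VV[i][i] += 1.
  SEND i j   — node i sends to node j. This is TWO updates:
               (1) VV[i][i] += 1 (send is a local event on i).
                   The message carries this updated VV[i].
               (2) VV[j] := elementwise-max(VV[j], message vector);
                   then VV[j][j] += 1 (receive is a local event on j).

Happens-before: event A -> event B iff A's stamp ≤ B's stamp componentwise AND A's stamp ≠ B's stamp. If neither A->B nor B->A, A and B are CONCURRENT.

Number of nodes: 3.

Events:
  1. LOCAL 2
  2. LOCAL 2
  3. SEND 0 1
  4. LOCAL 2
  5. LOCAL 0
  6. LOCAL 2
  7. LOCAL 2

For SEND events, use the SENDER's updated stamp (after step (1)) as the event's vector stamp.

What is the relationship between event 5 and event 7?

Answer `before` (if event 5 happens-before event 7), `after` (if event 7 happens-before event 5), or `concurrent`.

Initial: VV[0]=[0, 0, 0]
Initial: VV[1]=[0, 0, 0]
Initial: VV[2]=[0, 0, 0]
Event 1: LOCAL 2: VV[2][2]++ -> VV[2]=[0, 0, 1]
Event 2: LOCAL 2: VV[2][2]++ -> VV[2]=[0, 0, 2]
Event 3: SEND 0->1: VV[0][0]++ -> VV[0]=[1, 0, 0], msg_vec=[1, 0, 0]; VV[1]=max(VV[1],msg_vec) then VV[1][1]++ -> VV[1]=[1, 1, 0]
Event 4: LOCAL 2: VV[2][2]++ -> VV[2]=[0, 0, 3]
Event 5: LOCAL 0: VV[0][0]++ -> VV[0]=[2, 0, 0]
Event 6: LOCAL 2: VV[2][2]++ -> VV[2]=[0, 0, 4]
Event 7: LOCAL 2: VV[2][2]++ -> VV[2]=[0, 0, 5]
Event 5 stamp: [2, 0, 0]
Event 7 stamp: [0, 0, 5]
[2, 0, 0] <= [0, 0, 5]? False
[0, 0, 5] <= [2, 0, 0]? False
Relation: concurrent

Answer: concurrent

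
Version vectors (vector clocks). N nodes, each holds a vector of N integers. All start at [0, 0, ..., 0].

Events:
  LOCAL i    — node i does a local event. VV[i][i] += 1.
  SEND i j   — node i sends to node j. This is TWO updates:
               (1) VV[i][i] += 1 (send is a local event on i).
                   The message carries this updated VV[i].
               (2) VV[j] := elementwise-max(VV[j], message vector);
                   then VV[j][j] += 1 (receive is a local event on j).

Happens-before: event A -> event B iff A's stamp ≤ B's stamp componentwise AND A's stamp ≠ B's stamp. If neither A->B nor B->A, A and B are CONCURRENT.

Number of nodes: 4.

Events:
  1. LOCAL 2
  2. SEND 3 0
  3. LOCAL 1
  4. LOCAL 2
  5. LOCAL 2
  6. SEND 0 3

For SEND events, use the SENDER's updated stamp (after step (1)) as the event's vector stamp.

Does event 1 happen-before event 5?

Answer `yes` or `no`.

Initial: VV[0]=[0, 0, 0, 0]
Initial: VV[1]=[0, 0, 0, 0]
Initial: VV[2]=[0, 0, 0, 0]
Initial: VV[3]=[0, 0, 0, 0]
Event 1: LOCAL 2: VV[2][2]++ -> VV[2]=[0, 0, 1, 0]
Event 2: SEND 3->0: VV[3][3]++ -> VV[3]=[0, 0, 0, 1], msg_vec=[0, 0, 0, 1]; VV[0]=max(VV[0],msg_vec) then VV[0][0]++ -> VV[0]=[1, 0, 0, 1]
Event 3: LOCAL 1: VV[1][1]++ -> VV[1]=[0, 1, 0, 0]
Event 4: LOCAL 2: VV[2][2]++ -> VV[2]=[0, 0, 2, 0]
Event 5: LOCAL 2: VV[2][2]++ -> VV[2]=[0, 0, 3, 0]
Event 6: SEND 0->3: VV[0][0]++ -> VV[0]=[2, 0, 0, 1], msg_vec=[2, 0, 0, 1]; VV[3]=max(VV[3],msg_vec) then VV[3][3]++ -> VV[3]=[2, 0, 0, 2]
Event 1 stamp: [0, 0, 1, 0]
Event 5 stamp: [0, 0, 3, 0]
[0, 0, 1, 0] <= [0, 0, 3, 0]? True. Equal? False. Happens-before: True

Answer: yes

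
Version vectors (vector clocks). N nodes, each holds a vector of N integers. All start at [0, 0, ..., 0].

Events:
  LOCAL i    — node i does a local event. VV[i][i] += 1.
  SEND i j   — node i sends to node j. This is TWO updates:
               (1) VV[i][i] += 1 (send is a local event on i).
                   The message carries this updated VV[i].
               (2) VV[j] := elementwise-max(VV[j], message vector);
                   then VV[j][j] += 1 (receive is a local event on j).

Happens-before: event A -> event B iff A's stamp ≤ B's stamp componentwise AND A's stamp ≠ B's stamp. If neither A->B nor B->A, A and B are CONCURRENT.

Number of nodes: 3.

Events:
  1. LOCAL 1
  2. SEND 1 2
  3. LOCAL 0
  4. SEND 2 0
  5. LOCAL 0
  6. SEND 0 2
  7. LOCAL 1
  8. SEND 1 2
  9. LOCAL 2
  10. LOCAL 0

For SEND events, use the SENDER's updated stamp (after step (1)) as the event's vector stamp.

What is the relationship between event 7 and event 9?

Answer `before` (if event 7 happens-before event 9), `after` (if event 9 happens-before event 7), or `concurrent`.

Initial: VV[0]=[0, 0, 0]
Initial: VV[1]=[0, 0, 0]
Initial: VV[2]=[0, 0, 0]
Event 1: LOCAL 1: VV[1][1]++ -> VV[1]=[0, 1, 0]
Event 2: SEND 1->2: VV[1][1]++ -> VV[1]=[0, 2, 0], msg_vec=[0, 2, 0]; VV[2]=max(VV[2],msg_vec) then VV[2][2]++ -> VV[2]=[0, 2, 1]
Event 3: LOCAL 0: VV[0][0]++ -> VV[0]=[1, 0, 0]
Event 4: SEND 2->0: VV[2][2]++ -> VV[2]=[0, 2, 2], msg_vec=[0, 2, 2]; VV[0]=max(VV[0],msg_vec) then VV[0][0]++ -> VV[0]=[2, 2, 2]
Event 5: LOCAL 0: VV[0][0]++ -> VV[0]=[3, 2, 2]
Event 6: SEND 0->2: VV[0][0]++ -> VV[0]=[4, 2, 2], msg_vec=[4, 2, 2]; VV[2]=max(VV[2],msg_vec) then VV[2][2]++ -> VV[2]=[4, 2, 3]
Event 7: LOCAL 1: VV[1][1]++ -> VV[1]=[0, 3, 0]
Event 8: SEND 1->2: VV[1][1]++ -> VV[1]=[0, 4, 0], msg_vec=[0, 4, 0]; VV[2]=max(VV[2],msg_vec) then VV[2][2]++ -> VV[2]=[4, 4, 4]
Event 9: LOCAL 2: VV[2][2]++ -> VV[2]=[4, 4, 5]
Event 10: LOCAL 0: VV[0][0]++ -> VV[0]=[5, 2, 2]
Event 7 stamp: [0, 3, 0]
Event 9 stamp: [4, 4, 5]
[0, 3, 0] <= [4, 4, 5]? True
[4, 4, 5] <= [0, 3, 0]? False
Relation: before

Answer: before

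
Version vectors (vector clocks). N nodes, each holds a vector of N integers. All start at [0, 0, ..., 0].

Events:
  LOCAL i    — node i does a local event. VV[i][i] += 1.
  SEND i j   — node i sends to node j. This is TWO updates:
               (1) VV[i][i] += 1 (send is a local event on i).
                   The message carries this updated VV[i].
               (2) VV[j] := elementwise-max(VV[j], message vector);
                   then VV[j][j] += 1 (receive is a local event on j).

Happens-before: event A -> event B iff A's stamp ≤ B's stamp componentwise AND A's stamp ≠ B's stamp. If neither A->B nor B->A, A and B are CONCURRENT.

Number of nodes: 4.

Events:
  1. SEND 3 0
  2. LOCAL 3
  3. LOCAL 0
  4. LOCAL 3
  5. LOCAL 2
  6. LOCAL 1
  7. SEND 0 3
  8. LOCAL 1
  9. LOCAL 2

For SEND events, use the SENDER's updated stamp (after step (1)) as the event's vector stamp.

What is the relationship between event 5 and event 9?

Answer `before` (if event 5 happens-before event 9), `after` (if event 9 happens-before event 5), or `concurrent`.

Answer: before

Derivation:
Initial: VV[0]=[0, 0, 0, 0]
Initial: VV[1]=[0, 0, 0, 0]
Initial: VV[2]=[0, 0, 0, 0]
Initial: VV[3]=[0, 0, 0, 0]
Event 1: SEND 3->0: VV[3][3]++ -> VV[3]=[0, 0, 0, 1], msg_vec=[0, 0, 0, 1]; VV[0]=max(VV[0],msg_vec) then VV[0][0]++ -> VV[0]=[1, 0, 0, 1]
Event 2: LOCAL 3: VV[3][3]++ -> VV[3]=[0, 0, 0, 2]
Event 3: LOCAL 0: VV[0][0]++ -> VV[0]=[2, 0, 0, 1]
Event 4: LOCAL 3: VV[3][3]++ -> VV[3]=[0, 0, 0, 3]
Event 5: LOCAL 2: VV[2][2]++ -> VV[2]=[0, 0, 1, 0]
Event 6: LOCAL 1: VV[1][1]++ -> VV[1]=[0, 1, 0, 0]
Event 7: SEND 0->3: VV[0][0]++ -> VV[0]=[3, 0, 0, 1], msg_vec=[3, 0, 0, 1]; VV[3]=max(VV[3],msg_vec) then VV[3][3]++ -> VV[3]=[3, 0, 0, 4]
Event 8: LOCAL 1: VV[1][1]++ -> VV[1]=[0, 2, 0, 0]
Event 9: LOCAL 2: VV[2][2]++ -> VV[2]=[0, 0, 2, 0]
Event 5 stamp: [0, 0, 1, 0]
Event 9 stamp: [0, 0, 2, 0]
[0, 0, 1, 0] <= [0, 0, 2, 0]? True
[0, 0, 2, 0] <= [0, 0, 1, 0]? False
Relation: before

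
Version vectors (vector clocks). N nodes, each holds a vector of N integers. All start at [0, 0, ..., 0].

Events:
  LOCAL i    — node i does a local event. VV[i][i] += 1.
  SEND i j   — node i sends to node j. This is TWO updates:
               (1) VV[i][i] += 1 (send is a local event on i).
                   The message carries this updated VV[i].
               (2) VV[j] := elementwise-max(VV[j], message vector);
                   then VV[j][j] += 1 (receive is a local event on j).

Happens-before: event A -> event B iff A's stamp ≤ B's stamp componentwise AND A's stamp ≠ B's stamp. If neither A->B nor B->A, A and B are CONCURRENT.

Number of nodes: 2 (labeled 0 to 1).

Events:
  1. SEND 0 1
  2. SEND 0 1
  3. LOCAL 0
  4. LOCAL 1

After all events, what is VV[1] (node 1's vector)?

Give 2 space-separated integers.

Answer: 2 3

Derivation:
Initial: VV[0]=[0, 0]
Initial: VV[1]=[0, 0]
Event 1: SEND 0->1: VV[0][0]++ -> VV[0]=[1, 0], msg_vec=[1, 0]; VV[1]=max(VV[1],msg_vec) then VV[1][1]++ -> VV[1]=[1, 1]
Event 2: SEND 0->1: VV[0][0]++ -> VV[0]=[2, 0], msg_vec=[2, 0]; VV[1]=max(VV[1],msg_vec) then VV[1][1]++ -> VV[1]=[2, 2]
Event 3: LOCAL 0: VV[0][0]++ -> VV[0]=[3, 0]
Event 4: LOCAL 1: VV[1][1]++ -> VV[1]=[2, 3]
Final vectors: VV[0]=[3, 0]; VV[1]=[2, 3]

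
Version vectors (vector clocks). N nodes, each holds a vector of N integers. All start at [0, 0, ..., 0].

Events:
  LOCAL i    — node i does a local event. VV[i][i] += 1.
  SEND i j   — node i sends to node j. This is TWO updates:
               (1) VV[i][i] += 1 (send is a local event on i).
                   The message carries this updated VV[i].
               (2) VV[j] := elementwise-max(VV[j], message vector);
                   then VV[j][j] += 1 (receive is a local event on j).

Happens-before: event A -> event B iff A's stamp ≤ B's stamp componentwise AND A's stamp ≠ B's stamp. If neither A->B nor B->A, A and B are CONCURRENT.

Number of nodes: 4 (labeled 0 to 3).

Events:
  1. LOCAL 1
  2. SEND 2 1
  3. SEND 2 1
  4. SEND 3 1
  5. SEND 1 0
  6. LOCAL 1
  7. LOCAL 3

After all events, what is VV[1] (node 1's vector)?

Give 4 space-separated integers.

Answer: 0 6 2 1

Derivation:
Initial: VV[0]=[0, 0, 0, 0]
Initial: VV[1]=[0, 0, 0, 0]
Initial: VV[2]=[0, 0, 0, 0]
Initial: VV[3]=[0, 0, 0, 0]
Event 1: LOCAL 1: VV[1][1]++ -> VV[1]=[0, 1, 0, 0]
Event 2: SEND 2->1: VV[2][2]++ -> VV[2]=[0, 0, 1, 0], msg_vec=[0, 0, 1, 0]; VV[1]=max(VV[1],msg_vec) then VV[1][1]++ -> VV[1]=[0, 2, 1, 0]
Event 3: SEND 2->1: VV[2][2]++ -> VV[2]=[0, 0, 2, 0], msg_vec=[0, 0, 2, 0]; VV[1]=max(VV[1],msg_vec) then VV[1][1]++ -> VV[1]=[0, 3, 2, 0]
Event 4: SEND 3->1: VV[3][3]++ -> VV[3]=[0, 0, 0, 1], msg_vec=[0, 0, 0, 1]; VV[1]=max(VV[1],msg_vec) then VV[1][1]++ -> VV[1]=[0, 4, 2, 1]
Event 5: SEND 1->0: VV[1][1]++ -> VV[1]=[0, 5, 2, 1], msg_vec=[0, 5, 2, 1]; VV[0]=max(VV[0],msg_vec) then VV[0][0]++ -> VV[0]=[1, 5, 2, 1]
Event 6: LOCAL 1: VV[1][1]++ -> VV[1]=[0, 6, 2, 1]
Event 7: LOCAL 3: VV[3][3]++ -> VV[3]=[0, 0, 0, 2]
Final vectors: VV[0]=[1, 5, 2, 1]; VV[1]=[0, 6, 2, 1]; VV[2]=[0, 0, 2, 0]; VV[3]=[0, 0, 0, 2]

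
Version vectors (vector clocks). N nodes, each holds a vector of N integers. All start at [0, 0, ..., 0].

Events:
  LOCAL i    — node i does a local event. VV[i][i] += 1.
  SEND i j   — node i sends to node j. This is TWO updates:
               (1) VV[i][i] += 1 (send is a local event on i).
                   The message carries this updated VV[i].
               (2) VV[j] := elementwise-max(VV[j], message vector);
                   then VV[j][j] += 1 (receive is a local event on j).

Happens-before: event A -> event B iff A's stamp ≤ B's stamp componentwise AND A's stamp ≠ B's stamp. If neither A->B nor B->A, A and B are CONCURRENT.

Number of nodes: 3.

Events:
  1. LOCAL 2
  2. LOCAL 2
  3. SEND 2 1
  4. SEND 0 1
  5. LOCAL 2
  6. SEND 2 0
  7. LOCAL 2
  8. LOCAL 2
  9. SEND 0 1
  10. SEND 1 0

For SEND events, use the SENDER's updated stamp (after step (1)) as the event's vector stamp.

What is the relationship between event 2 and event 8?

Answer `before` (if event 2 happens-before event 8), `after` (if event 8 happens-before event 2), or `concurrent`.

Initial: VV[0]=[0, 0, 0]
Initial: VV[1]=[0, 0, 0]
Initial: VV[2]=[0, 0, 0]
Event 1: LOCAL 2: VV[2][2]++ -> VV[2]=[0, 0, 1]
Event 2: LOCAL 2: VV[2][2]++ -> VV[2]=[0, 0, 2]
Event 3: SEND 2->1: VV[2][2]++ -> VV[2]=[0, 0, 3], msg_vec=[0, 0, 3]; VV[1]=max(VV[1],msg_vec) then VV[1][1]++ -> VV[1]=[0, 1, 3]
Event 4: SEND 0->1: VV[0][0]++ -> VV[0]=[1, 0, 0], msg_vec=[1, 0, 0]; VV[1]=max(VV[1],msg_vec) then VV[1][1]++ -> VV[1]=[1, 2, 3]
Event 5: LOCAL 2: VV[2][2]++ -> VV[2]=[0, 0, 4]
Event 6: SEND 2->0: VV[2][2]++ -> VV[2]=[0, 0, 5], msg_vec=[0, 0, 5]; VV[0]=max(VV[0],msg_vec) then VV[0][0]++ -> VV[0]=[2, 0, 5]
Event 7: LOCAL 2: VV[2][2]++ -> VV[2]=[0, 0, 6]
Event 8: LOCAL 2: VV[2][2]++ -> VV[2]=[0, 0, 7]
Event 9: SEND 0->1: VV[0][0]++ -> VV[0]=[3, 0, 5], msg_vec=[3, 0, 5]; VV[1]=max(VV[1],msg_vec) then VV[1][1]++ -> VV[1]=[3, 3, 5]
Event 10: SEND 1->0: VV[1][1]++ -> VV[1]=[3, 4, 5], msg_vec=[3, 4, 5]; VV[0]=max(VV[0],msg_vec) then VV[0][0]++ -> VV[0]=[4, 4, 5]
Event 2 stamp: [0, 0, 2]
Event 8 stamp: [0, 0, 7]
[0, 0, 2] <= [0, 0, 7]? True
[0, 0, 7] <= [0, 0, 2]? False
Relation: before

Answer: before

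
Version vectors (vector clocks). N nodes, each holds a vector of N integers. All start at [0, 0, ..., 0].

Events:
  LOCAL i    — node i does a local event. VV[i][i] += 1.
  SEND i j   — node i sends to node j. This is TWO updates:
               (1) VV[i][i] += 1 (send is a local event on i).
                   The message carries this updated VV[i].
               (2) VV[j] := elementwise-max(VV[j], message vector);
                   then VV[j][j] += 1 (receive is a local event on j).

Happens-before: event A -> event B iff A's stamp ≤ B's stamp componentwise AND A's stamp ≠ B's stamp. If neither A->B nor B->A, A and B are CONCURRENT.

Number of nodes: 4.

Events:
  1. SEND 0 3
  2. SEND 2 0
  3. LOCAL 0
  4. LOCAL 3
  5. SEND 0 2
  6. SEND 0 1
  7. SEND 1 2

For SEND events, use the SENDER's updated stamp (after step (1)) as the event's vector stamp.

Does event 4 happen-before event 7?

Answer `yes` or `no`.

Answer: no

Derivation:
Initial: VV[0]=[0, 0, 0, 0]
Initial: VV[1]=[0, 0, 0, 0]
Initial: VV[2]=[0, 0, 0, 0]
Initial: VV[3]=[0, 0, 0, 0]
Event 1: SEND 0->3: VV[0][0]++ -> VV[0]=[1, 0, 0, 0], msg_vec=[1, 0, 0, 0]; VV[3]=max(VV[3],msg_vec) then VV[3][3]++ -> VV[3]=[1, 0, 0, 1]
Event 2: SEND 2->0: VV[2][2]++ -> VV[2]=[0, 0, 1, 0], msg_vec=[0, 0, 1, 0]; VV[0]=max(VV[0],msg_vec) then VV[0][0]++ -> VV[0]=[2, 0, 1, 0]
Event 3: LOCAL 0: VV[0][0]++ -> VV[0]=[3, 0, 1, 0]
Event 4: LOCAL 3: VV[3][3]++ -> VV[3]=[1, 0, 0, 2]
Event 5: SEND 0->2: VV[0][0]++ -> VV[0]=[4, 0, 1, 0], msg_vec=[4, 0, 1, 0]; VV[2]=max(VV[2],msg_vec) then VV[2][2]++ -> VV[2]=[4, 0, 2, 0]
Event 6: SEND 0->1: VV[0][0]++ -> VV[0]=[5, 0, 1, 0], msg_vec=[5, 0, 1, 0]; VV[1]=max(VV[1],msg_vec) then VV[1][1]++ -> VV[1]=[5, 1, 1, 0]
Event 7: SEND 1->2: VV[1][1]++ -> VV[1]=[5, 2, 1, 0], msg_vec=[5, 2, 1, 0]; VV[2]=max(VV[2],msg_vec) then VV[2][2]++ -> VV[2]=[5, 2, 3, 0]
Event 4 stamp: [1, 0, 0, 2]
Event 7 stamp: [5, 2, 1, 0]
[1, 0, 0, 2] <= [5, 2, 1, 0]? False. Equal? False. Happens-before: False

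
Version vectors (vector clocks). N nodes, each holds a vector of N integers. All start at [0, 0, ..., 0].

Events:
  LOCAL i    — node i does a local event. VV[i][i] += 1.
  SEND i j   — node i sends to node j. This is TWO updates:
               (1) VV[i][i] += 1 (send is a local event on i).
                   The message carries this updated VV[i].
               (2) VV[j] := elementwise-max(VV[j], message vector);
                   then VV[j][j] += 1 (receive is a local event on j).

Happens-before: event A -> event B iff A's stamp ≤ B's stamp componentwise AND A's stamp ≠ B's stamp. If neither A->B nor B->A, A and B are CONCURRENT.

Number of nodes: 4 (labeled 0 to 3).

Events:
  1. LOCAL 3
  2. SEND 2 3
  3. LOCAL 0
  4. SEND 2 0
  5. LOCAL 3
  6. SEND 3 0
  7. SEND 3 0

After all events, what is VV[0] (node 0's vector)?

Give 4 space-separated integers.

Answer: 4 0 2 5

Derivation:
Initial: VV[0]=[0, 0, 0, 0]
Initial: VV[1]=[0, 0, 0, 0]
Initial: VV[2]=[0, 0, 0, 0]
Initial: VV[3]=[0, 0, 0, 0]
Event 1: LOCAL 3: VV[3][3]++ -> VV[3]=[0, 0, 0, 1]
Event 2: SEND 2->3: VV[2][2]++ -> VV[2]=[0, 0, 1, 0], msg_vec=[0, 0, 1, 0]; VV[3]=max(VV[3],msg_vec) then VV[3][3]++ -> VV[3]=[0, 0, 1, 2]
Event 3: LOCAL 0: VV[0][0]++ -> VV[0]=[1, 0, 0, 0]
Event 4: SEND 2->0: VV[2][2]++ -> VV[2]=[0, 0, 2, 0], msg_vec=[0, 0, 2, 0]; VV[0]=max(VV[0],msg_vec) then VV[0][0]++ -> VV[0]=[2, 0, 2, 0]
Event 5: LOCAL 3: VV[3][3]++ -> VV[3]=[0, 0, 1, 3]
Event 6: SEND 3->0: VV[3][3]++ -> VV[3]=[0, 0, 1, 4], msg_vec=[0, 0, 1, 4]; VV[0]=max(VV[0],msg_vec) then VV[0][0]++ -> VV[0]=[3, 0, 2, 4]
Event 7: SEND 3->0: VV[3][3]++ -> VV[3]=[0, 0, 1, 5], msg_vec=[0, 0, 1, 5]; VV[0]=max(VV[0],msg_vec) then VV[0][0]++ -> VV[0]=[4, 0, 2, 5]
Final vectors: VV[0]=[4, 0, 2, 5]; VV[1]=[0, 0, 0, 0]; VV[2]=[0, 0, 2, 0]; VV[3]=[0, 0, 1, 5]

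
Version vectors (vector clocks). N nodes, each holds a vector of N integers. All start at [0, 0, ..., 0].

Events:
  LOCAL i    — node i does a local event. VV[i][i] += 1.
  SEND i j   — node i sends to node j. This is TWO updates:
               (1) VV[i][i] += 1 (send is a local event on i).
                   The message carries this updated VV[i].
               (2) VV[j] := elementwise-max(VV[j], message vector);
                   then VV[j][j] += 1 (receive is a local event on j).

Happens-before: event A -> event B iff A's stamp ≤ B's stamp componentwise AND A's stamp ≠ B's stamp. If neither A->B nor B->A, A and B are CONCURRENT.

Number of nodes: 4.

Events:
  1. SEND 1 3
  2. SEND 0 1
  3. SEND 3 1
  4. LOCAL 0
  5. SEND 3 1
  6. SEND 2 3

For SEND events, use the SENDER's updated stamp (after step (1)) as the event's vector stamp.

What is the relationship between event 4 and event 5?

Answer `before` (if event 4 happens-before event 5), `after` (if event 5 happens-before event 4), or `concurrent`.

Initial: VV[0]=[0, 0, 0, 0]
Initial: VV[1]=[0, 0, 0, 0]
Initial: VV[2]=[0, 0, 0, 0]
Initial: VV[3]=[0, 0, 0, 0]
Event 1: SEND 1->3: VV[1][1]++ -> VV[1]=[0, 1, 0, 0], msg_vec=[0, 1, 0, 0]; VV[3]=max(VV[3],msg_vec) then VV[3][3]++ -> VV[3]=[0, 1, 0, 1]
Event 2: SEND 0->1: VV[0][0]++ -> VV[0]=[1, 0, 0, 0], msg_vec=[1, 0, 0, 0]; VV[1]=max(VV[1],msg_vec) then VV[1][1]++ -> VV[1]=[1, 2, 0, 0]
Event 3: SEND 3->1: VV[3][3]++ -> VV[3]=[0, 1, 0, 2], msg_vec=[0, 1, 0, 2]; VV[1]=max(VV[1],msg_vec) then VV[1][1]++ -> VV[1]=[1, 3, 0, 2]
Event 4: LOCAL 0: VV[0][0]++ -> VV[0]=[2, 0, 0, 0]
Event 5: SEND 3->1: VV[3][3]++ -> VV[3]=[0, 1, 0, 3], msg_vec=[0, 1, 0, 3]; VV[1]=max(VV[1],msg_vec) then VV[1][1]++ -> VV[1]=[1, 4, 0, 3]
Event 6: SEND 2->3: VV[2][2]++ -> VV[2]=[0, 0, 1, 0], msg_vec=[0, 0, 1, 0]; VV[3]=max(VV[3],msg_vec) then VV[3][3]++ -> VV[3]=[0, 1, 1, 4]
Event 4 stamp: [2, 0, 0, 0]
Event 5 stamp: [0, 1, 0, 3]
[2, 0, 0, 0] <= [0, 1, 0, 3]? False
[0, 1, 0, 3] <= [2, 0, 0, 0]? False
Relation: concurrent

Answer: concurrent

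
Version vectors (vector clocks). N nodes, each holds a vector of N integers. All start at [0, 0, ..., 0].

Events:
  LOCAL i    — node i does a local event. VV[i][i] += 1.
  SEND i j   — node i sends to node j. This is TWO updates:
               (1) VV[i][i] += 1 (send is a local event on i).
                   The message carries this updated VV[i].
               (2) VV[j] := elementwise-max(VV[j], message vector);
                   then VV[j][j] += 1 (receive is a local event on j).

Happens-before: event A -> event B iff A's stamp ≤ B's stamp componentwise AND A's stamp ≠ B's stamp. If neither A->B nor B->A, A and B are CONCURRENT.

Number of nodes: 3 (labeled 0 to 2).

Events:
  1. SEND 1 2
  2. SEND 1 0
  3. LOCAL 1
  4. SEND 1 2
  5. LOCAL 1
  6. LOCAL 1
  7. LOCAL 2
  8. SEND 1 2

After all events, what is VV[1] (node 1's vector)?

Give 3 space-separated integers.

Answer: 0 7 0

Derivation:
Initial: VV[0]=[0, 0, 0]
Initial: VV[1]=[0, 0, 0]
Initial: VV[2]=[0, 0, 0]
Event 1: SEND 1->2: VV[1][1]++ -> VV[1]=[0, 1, 0], msg_vec=[0, 1, 0]; VV[2]=max(VV[2],msg_vec) then VV[2][2]++ -> VV[2]=[0, 1, 1]
Event 2: SEND 1->0: VV[1][1]++ -> VV[1]=[0, 2, 0], msg_vec=[0, 2, 0]; VV[0]=max(VV[0],msg_vec) then VV[0][0]++ -> VV[0]=[1, 2, 0]
Event 3: LOCAL 1: VV[1][1]++ -> VV[1]=[0, 3, 0]
Event 4: SEND 1->2: VV[1][1]++ -> VV[1]=[0, 4, 0], msg_vec=[0, 4, 0]; VV[2]=max(VV[2],msg_vec) then VV[2][2]++ -> VV[2]=[0, 4, 2]
Event 5: LOCAL 1: VV[1][1]++ -> VV[1]=[0, 5, 0]
Event 6: LOCAL 1: VV[1][1]++ -> VV[1]=[0, 6, 0]
Event 7: LOCAL 2: VV[2][2]++ -> VV[2]=[0, 4, 3]
Event 8: SEND 1->2: VV[1][1]++ -> VV[1]=[0, 7, 0], msg_vec=[0, 7, 0]; VV[2]=max(VV[2],msg_vec) then VV[2][2]++ -> VV[2]=[0, 7, 4]
Final vectors: VV[0]=[1, 2, 0]; VV[1]=[0, 7, 0]; VV[2]=[0, 7, 4]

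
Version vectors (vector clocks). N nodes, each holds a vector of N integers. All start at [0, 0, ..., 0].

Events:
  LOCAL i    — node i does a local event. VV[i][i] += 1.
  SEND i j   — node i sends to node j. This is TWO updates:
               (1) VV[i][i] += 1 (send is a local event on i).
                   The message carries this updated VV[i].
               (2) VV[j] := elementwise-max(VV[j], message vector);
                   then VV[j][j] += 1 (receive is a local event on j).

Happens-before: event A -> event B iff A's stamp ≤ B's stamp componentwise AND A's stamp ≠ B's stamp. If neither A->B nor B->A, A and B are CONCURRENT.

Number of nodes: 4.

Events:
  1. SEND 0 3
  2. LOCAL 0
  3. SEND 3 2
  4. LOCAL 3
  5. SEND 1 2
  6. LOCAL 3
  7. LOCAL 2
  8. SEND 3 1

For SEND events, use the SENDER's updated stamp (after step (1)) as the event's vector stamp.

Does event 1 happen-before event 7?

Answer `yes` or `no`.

Initial: VV[0]=[0, 0, 0, 0]
Initial: VV[1]=[0, 0, 0, 0]
Initial: VV[2]=[0, 0, 0, 0]
Initial: VV[3]=[0, 0, 0, 0]
Event 1: SEND 0->3: VV[0][0]++ -> VV[0]=[1, 0, 0, 0], msg_vec=[1, 0, 0, 0]; VV[3]=max(VV[3],msg_vec) then VV[3][3]++ -> VV[3]=[1, 0, 0, 1]
Event 2: LOCAL 0: VV[0][0]++ -> VV[0]=[2, 0, 0, 0]
Event 3: SEND 3->2: VV[3][3]++ -> VV[3]=[1, 0, 0, 2], msg_vec=[1, 0, 0, 2]; VV[2]=max(VV[2],msg_vec) then VV[2][2]++ -> VV[2]=[1, 0, 1, 2]
Event 4: LOCAL 3: VV[3][3]++ -> VV[3]=[1, 0, 0, 3]
Event 5: SEND 1->2: VV[1][1]++ -> VV[1]=[0, 1, 0, 0], msg_vec=[0, 1, 0, 0]; VV[2]=max(VV[2],msg_vec) then VV[2][2]++ -> VV[2]=[1, 1, 2, 2]
Event 6: LOCAL 3: VV[3][3]++ -> VV[3]=[1, 0, 0, 4]
Event 7: LOCAL 2: VV[2][2]++ -> VV[2]=[1, 1, 3, 2]
Event 8: SEND 3->1: VV[3][3]++ -> VV[3]=[1, 0, 0, 5], msg_vec=[1, 0, 0, 5]; VV[1]=max(VV[1],msg_vec) then VV[1][1]++ -> VV[1]=[1, 2, 0, 5]
Event 1 stamp: [1, 0, 0, 0]
Event 7 stamp: [1, 1, 3, 2]
[1, 0, 0, 0] <= [1, 1, 3, 2]? True. Equal? False. Happens-before: True

Answer: yes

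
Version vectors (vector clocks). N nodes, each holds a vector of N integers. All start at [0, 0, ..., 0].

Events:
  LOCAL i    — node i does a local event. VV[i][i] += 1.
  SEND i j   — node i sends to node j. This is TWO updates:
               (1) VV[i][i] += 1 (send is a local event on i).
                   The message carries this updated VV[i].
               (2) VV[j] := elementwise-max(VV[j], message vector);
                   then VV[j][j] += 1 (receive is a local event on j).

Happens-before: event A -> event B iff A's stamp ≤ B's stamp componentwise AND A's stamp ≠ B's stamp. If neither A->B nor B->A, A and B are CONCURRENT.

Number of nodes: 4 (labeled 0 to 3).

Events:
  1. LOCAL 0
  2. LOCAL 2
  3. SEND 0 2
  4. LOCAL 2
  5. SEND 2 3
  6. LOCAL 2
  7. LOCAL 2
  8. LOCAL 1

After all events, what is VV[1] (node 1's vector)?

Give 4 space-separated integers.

Answer: 0 1 0 0

Derivation:
Initial: VV[0]=[0, 0, 0, 0]
Initial: VV[1]=[0, 0, 0, 0]
Initial: VV[2]=[0, 0, 0, 0]
Initial: VV[3]=[0, 0, 0, 0]
Event 1: LOCAL 0: VV[0][0]++ -> VV[0]=[1, 0, 0, 0]
Event 2: LOCAL 2: VV[2][2]++ -> VV[2]=[0, 0, 1, 0]
Event 3: SEND 0->2: VV[0][0]++ -> VV[0]=[2, 0, 0, 0], msg_vec=[2, 0, 0, 0]; VV[2]=max(VV[2],msg_vec) then VV[2][2]++ -> VV[2]=[2, 0, 2, 0]
Event 4: LOCAL 2: VV[2][2]++ -> VV[2]=[2, 0, 3, 0]
Event 5: SEND 2->3: VV[2][2]++ -> VV[2]=[2, 0, 4, 0], msg_vec=[2, 0, 4, 0]; VV[3]=max(VV[3],msg_vec) then VV[3][3]++ -> VV[3]=[2, 0, 4, 1]
Event 6: LOCAL 2: VV[2][2]++ -> VV[2]=[2, 0, 5, 0]
Event 7: LOCAL 2: VV[2][2]++ -> VV[2]=[2, 0, 6, 0]
Event 8: LOCAL 1: VV[1][1]++ -> VV[1]=[0, 1, 0, 0]
Final vectors: VV[0]=[2, 0, 0, 0]; VV[1]=[0, 1, 0, 0]; VV[2]=[2, 0, 6, 0]; VV[3]=[2, 0, 4, 1]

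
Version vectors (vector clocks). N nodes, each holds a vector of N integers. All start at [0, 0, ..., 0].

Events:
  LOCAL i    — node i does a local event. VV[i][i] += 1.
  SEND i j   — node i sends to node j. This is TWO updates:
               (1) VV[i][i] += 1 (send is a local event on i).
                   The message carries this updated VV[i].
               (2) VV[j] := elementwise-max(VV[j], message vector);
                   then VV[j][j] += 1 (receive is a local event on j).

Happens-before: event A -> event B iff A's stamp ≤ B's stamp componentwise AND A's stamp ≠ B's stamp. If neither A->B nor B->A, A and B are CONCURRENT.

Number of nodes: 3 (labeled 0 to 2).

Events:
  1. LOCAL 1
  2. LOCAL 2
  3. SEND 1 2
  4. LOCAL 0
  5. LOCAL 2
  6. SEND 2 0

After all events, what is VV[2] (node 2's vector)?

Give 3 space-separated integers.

Answer: 0 2 4

Derivation:
Initial: VV[0]=[0, 0, 0]
Initial: VV[1]=[0, 0, 0]
Initial: VV[2]=[0, 0, 0]
Event 1: LOCAL 1: VV[1][1]++ -> VV[1]=[0, 1, 0]
Event 2: LOCAL 2: VV[2][2]++ -> VV[2]=[0, 0, 1]
Event 3: SEND 1->2: VV[1][1]++ -> VV[1]=[0, 2, 0], msg_vec=[0, 2, 0]; VV[2]=max(VV[2],msg_vec) then VV[2][2]++ -> VV[2]=[0, 2, 2]
Event 4: LOCAL 0: VV[0][0]++ -> VV[0]=[1, 0, 0]
Event 5: LOCAL 2: VV[2][2]++ -> VV[2]=[0, 2, 3]
Event 6: SEND 2->0: VV[2][2]++ -> VV[2]=[0, 2, 4], msg_vec=[0, 2, 4]; VV[0]=max(VV[0],msg_vec) then VV[0][0]++ -> VV[0]=[2, 2, 4]
Final vectors: VV[0]=[2, 2, 4]; VV[1]=[0, 2, 0]; VV[2]=[0, 2, 4]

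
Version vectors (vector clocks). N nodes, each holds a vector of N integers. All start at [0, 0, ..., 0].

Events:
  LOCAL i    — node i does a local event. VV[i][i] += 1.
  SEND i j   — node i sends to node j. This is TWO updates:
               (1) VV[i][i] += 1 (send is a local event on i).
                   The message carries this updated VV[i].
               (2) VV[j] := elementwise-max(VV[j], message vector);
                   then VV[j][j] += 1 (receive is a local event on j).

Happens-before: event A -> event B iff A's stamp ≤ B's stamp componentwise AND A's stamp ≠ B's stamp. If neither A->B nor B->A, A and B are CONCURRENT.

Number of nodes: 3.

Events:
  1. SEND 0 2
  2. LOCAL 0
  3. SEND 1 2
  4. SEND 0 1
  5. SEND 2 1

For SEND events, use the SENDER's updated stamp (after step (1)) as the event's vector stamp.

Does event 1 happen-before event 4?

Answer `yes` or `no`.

Answer: yes

Derivation:
Initial: VV[0]=[0, 0, 0]
Initial: VV[1]=[0, 0, 0]
Initial: VV[2]=[0, 0, 0]
Event 1: SEND 0->2: VV[0][0]++ -> VV[0]=[1, 0, 0], msg_vec=[1, 0, 0]; VV[2]=max(VV[2],msg_vec) then VV[2][2]++ -> VV[2]=[1, 0, 1]
Event 2: LOCAL 0: VV[0][0]++ -> VV[0]=[2, 0, 0]
Event 3: SEND 1->2: VV[1][1]++ -> VV[1]=[0, 1, 0], msg_vec=[0, 1, 0]; VV[2]=max(VV[2],msg_vec) then VV[2][2]++ -> VV[2]=[1, 1, 2]
Event 4: SEND 0->1: VV[0][0]++ -> VV[0]=[3, 0, 0], msg_vec=[3, 0, 0]; VV[1]=max(VV[1],msg_vec) then VV[1][1]++ -> VV[1]=[3, 2, 0]
Event 5: SEND 2->1: VV[2][2]++ -> VV[2]=[1, 1, 3], msg_vec=[1, 1, 3]; VV[1]=max(VV[1],msg_vec) then VV[1][1]++ -> VV[1]=[3, 3, 3]
Event 1 stamp: [1, 0, 0]
Event 4 stamp: [3, 0, 0]
[1, 0, 0] <= [3, 0, 0]? True. Equal? False. Happens-before: True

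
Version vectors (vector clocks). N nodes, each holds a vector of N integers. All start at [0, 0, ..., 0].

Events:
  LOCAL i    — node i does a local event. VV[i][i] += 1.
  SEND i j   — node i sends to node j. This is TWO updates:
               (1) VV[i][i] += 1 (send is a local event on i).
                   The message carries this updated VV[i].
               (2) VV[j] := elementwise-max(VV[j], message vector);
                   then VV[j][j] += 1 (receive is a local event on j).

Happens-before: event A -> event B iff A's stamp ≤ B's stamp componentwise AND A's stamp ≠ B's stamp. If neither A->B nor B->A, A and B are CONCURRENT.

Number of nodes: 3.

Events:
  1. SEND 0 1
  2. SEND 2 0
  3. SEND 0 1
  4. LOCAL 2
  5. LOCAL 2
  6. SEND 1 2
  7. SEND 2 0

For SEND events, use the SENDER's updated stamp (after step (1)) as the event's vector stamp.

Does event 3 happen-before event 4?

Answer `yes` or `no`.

Initial: VV[0]=[0, 0, 0]
Initial: VV[1]=[0, 0, 0]
Initial: VV[2]=[0, 0, 0]
Event 1: SEND 0->1: VV[0][0]++ -> VV[0]=[1, 0, 0], msg_vec=[1, 0, 0]; VV[1]=max(VV[1],msg_vec) then VV[1][1]++ -> VV[1]=[1, 1, 0]
Event 2: SEND 2->0: VV[2][2]++ -> VV[2]=[0, 0, 1], msg_vec=[0, 0, 1]; VV[0]=max(VV[0],msg_vec) then VV[0][0]++ -> VV[0]=[2, 0, 1]
Event 3: SEND 0->1: VV[0][0]++ -> VV[0]=[3, 0, 1], msg_vec=[3, 0, 1]; VV[1]=max(VV[1],msg_vec) then VV[1][1]++ -> VV[1]=[3, 2, 1]
Event 4: LOCAL 2: VV[2][2]++ -> VV[2]=[0, 0, 2]
Event 5: LOCAL 2: VV[2][2]++ -> VV[2]=[0, 0, 3]
Event 6: SEND 1->2: VV[1][1]++ -> VV[1]=[3, 3, 1], msg_vec=[3, 3, 1]; VV[2]=max(VV[2],msg_vec) then VV[2][2]++ -> VV[2]=[3, 3, 4]
Event 7: SEND 2->0: VV[2][2]++ -> VV[2]=[3, 3, 5], msg_vec=[3, 3, 5]; VV[0]=max(VV[0],msg_vec) then VV[0][0]++ -> VV[0]=[4, 3, 5]
Event 3 stamp: [3, 0, 1]
Event 4 stamp: [0, 0, 2]
[3, 0, 1] <= [0, 0, 2]? False. Equal? False. Happens-before: False

Answer: no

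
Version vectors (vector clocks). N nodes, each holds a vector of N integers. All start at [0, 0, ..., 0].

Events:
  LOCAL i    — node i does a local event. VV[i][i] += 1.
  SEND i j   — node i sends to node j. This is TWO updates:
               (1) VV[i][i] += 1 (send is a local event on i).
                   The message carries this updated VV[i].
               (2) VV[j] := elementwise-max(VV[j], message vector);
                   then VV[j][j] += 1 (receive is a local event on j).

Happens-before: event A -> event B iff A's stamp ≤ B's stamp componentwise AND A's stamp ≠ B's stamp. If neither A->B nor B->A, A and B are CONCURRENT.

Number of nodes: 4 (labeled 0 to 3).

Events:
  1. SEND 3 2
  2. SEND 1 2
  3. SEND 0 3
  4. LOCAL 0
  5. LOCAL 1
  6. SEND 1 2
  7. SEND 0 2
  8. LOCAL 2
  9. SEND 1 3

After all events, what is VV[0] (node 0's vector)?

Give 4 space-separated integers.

Initial: VV[0]=[0, 0, 0, 0]
Initial: VV[1]=[0, 0, 0, 0]
Initial: VV[2]=[0, 0, 0, 0]
Initial: VV[3]=[0, 0, 0, 0]
Event 1: SEND 3->2: VV[3][3]++ -> VV[3]=[0, 0, 0, 1], msg_vec=[0, 0, 0, 1]; VV[2]=max(VV[2],msg_vec) then VV[2][2]++ -> VV[2]=[0, 0, 1, 1]
Event 2: SEND 1->2: VV[1][1]++ -> VV[1]=[0, 1, 0, 0], msg_vec=[0, 1, 0, 0]; VV[2]=max(VV[2],msg_vec) then VV[2][2]++ -> VV[2]=[0, 1, 2, 1]
Event 3: SEND 0->3: VV[0][0]++ -> VV[0]=[1, 0, 0, 0], msg_vec=[1, 0, 0, 0]; VV[3]=max(VV[3],msg_vec) then VV[3][3]++ -> VV[3]=[1, 0, 0, 2]
Event 4: LOCAL 0: VV[0][0]++ -> VV[0]=[2, 0, 0, 0]
Event 5: LOCAL 1: VV[1][1]++ -> VV[1]=[0, 2, 0, 0]
Event 6: SEND 1->2: VV[1][1]++ -> VV[1]=[0, 3, 0, 0], msg_vec=[0, 3, 0, 0]; VV[2]=max(VV[2],msg_vec) then VV[2][2]++ -> VV[2]=[0, 3, 3, 1]
Event 7: SEND 0->2: VV[0][0]++ -> VV[0]=[3, 0, 0, 0], msg_vec=[3, 0, 0, 0]; VV[2]=max(VV[2],msg_vec) then VV[2][2]++ -> VV[2]=[3, 3, 4, 1]
Event 8: LOCAL 2: VV[2][2]++ -> VV[2]=[3, 3, 5, 1]
Event 9: SEND 1->3: VV[1][1]++ -> VV[1]=[0, 4, 0, 0], msg_vec=[0, 4, 0, 0]; VV[3]=max(VV[3],msg_vec) then VV[3][3]++ -> VV[3]=[1, 4, 0, 3]
Final vectors: VV[0]=[3, 0, 0, 0]; VV[1]=[0, 4, 0, 0]; VV[2]=[3, 3, 5, 1]; VV[3]=[1, 4, 0, 3]

Answer: 3 0 0 0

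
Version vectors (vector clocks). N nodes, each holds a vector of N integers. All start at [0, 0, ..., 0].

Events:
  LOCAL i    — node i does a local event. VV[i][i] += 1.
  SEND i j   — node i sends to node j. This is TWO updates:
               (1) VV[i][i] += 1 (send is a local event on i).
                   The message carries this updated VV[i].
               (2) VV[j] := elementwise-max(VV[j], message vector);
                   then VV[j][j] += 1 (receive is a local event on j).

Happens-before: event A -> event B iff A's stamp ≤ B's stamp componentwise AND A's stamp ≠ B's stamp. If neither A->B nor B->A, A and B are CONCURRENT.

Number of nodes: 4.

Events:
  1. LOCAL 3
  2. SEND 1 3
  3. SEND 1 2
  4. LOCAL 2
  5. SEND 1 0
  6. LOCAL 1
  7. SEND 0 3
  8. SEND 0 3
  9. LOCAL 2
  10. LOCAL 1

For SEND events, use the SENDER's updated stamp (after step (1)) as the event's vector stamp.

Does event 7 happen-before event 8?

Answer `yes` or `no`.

Initial: VV[0]=[0, 0, 0, 0]
Initial: VV[1]=[0, 0, 0, 0]
Initial: VV[2]=[0, 0, 0, 0]
Initial: VV[3]=[0, 0, 0, 0]
Event 1: LOCAL 3: VV[3][3]++ -> VV[3]=[0, 0, 0, 1]
Event 2: SEND 1->3: VV[1][1]++ -> VV[1]=[0, 1, 0, 0], msg_vec=[0, 1, 0, 0]; VV[3]=max(VV[3],msg_vec) then VV[3][3]++ -> VV[3]=[0, 1, 0, 2]
Event 3: SEND 1->2: VV[1][1]++ -> VV[1]=[0, 2, 0, 0], msg_vec=[0, 2, 0, 0]; VV[2]=max(VV[2],msg_vec) then VV[2][2]++ -> VV[2]=[0, 2, 1, 0]
Event 4: LOCAL 2: VV[2][2]++ -> VV[2]=[0, 2, 2, 0]
Event 5: SEND 1->0: VV[1][1]++ -> VV[1]=[0, 3, 0, 0], msg_vec=[0, 3, 0, 0]; VV[0]=max(VV[0],msg_vec) then VV[0][0]++ -> VV[0]=[1, 3, 0, 0]
Event 6: LOCAL 1: VV[1][1]++ -> VV[1]=[0, 4, 0, 0]
Event 7: SEND 0->3: VV[0][0]++ -> VV[0]=[2, 3, 0, 0], msg_vec=[2, 3, 0, 0]; VV[3]=max(VV[3],msg_vec) then VV[3][3]++ -> VV[3]=[2, 3, 0, 3]
Event 8: SEND 0->3: VV[0][0]++ -> VV[0]=[3, 3, 0, 0], msg_vec=[3, 3, 0, 0]; VV[3]=max(VV[3],msg_vec) then VV[3][3]++ -> VV[3]=[3, 3, 0, 4]
Event 9: LOCAL 2: VV[2][2]++ -> VV[2]=[0, 2, 3, 0]
Event 10: LOCAL 1: VV[1][1]++ -> VV[1]=[0, 5, 0, 0]
Event 7 stamp: [2, 3, 0, 0]
Event 8 stamp: [3, 3, 0, 0]
[2, 3, 0, 0] <= [3, 3, 0, 0]? True. Equal? False. Happens-before: True

Answer: yes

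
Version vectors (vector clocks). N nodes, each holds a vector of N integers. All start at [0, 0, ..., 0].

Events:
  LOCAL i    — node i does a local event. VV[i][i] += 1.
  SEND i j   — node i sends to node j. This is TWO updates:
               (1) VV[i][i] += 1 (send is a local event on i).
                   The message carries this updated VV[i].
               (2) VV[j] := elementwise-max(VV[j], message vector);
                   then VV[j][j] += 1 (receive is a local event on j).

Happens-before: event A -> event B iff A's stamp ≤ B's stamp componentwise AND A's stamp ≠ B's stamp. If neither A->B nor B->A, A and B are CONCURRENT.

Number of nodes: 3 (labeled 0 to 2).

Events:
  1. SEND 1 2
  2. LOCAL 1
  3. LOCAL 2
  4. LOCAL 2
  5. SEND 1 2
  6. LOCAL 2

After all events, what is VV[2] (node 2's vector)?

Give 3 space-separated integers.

Initial: VV[0]=[0, 0, 0]
Initial: VV[1]=[0, 0, 0]
Initial: VV[2]=[0, 0, 0]
Event 1: SEND 1->2: VV[1][1]++ -> VV[1]=[0, 1, 0], msg_vec=[0, 1, 0]; VV[2]=max(VV[2],msg_vec) then VV[2][2]++ -> VV[2]=[0, 1, 1]
Event 2: LOCAL 1: VV[1][1]++ -> VV[1]=[0, 2, 0]
Event 3: LOCAL 2: VV[2][2]++ -> VV[2]=[0, 1, 2]
Event 4: LOCAL 2: VV[2][2]++ -> VV[2]=[0, 1, 3]
Event 5: SEND 1->2: VV[1][1]++ -> VV[1]=[0, 3, 0], msg_vec=[0, 3, 0]; VV[2]=max(VV[2],msg_vec) then VV[2][2]++ -> VV[2]=[0, 3, 4]
Event 6: LOCAL 2: VV[2][2]++ -> VV[2]=[0, 3, 5]
Final vectors: VV[0]=[0, 0, 0]; VV[1]=[0, 3, 0]; VV[2]=[0, 3, 5]

Answer: 0 3 5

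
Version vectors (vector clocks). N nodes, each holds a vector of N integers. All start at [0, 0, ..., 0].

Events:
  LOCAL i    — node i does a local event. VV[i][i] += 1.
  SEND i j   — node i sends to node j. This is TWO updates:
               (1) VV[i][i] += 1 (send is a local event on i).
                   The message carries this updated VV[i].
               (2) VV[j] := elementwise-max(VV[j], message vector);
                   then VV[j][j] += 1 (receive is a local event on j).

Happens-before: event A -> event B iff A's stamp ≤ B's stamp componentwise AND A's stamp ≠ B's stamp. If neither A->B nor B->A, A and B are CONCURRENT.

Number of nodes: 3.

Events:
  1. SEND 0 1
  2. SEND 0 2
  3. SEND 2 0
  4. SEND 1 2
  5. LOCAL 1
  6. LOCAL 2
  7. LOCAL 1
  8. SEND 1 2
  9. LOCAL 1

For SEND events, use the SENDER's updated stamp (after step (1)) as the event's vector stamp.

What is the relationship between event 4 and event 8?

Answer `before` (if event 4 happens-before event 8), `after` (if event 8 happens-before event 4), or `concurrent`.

Initial: VV[0]=[0, 0, 0]
Initial: VV[1]=[0, 0, 0]
Initial: VV[2]=[0, 0, 0]
Event 1: SEND 0->1: VV[0][0]++ -> VV[0]=[1, 0, 0], msg_vec=[1, 0, 0]; VV[1]=max(VV[1],msg_vec) then VV[1][1]++ -> VV[1]=[1, 1, 0]
Event 2: SEND 0->2: VV[0][0]++ -> VV[0]=[2, 0, 0], msg_vec=[2, 0, 0]; VV[2]=max(VV[2],msg_vec) then VV[2][2]++ -> VV[2]=[2, 0, 1]
Event 3: SEND 2->0: VV[2][2]++ -> VV[2]=[2, 0, 2], msg_vec=[2, 0, 2]; VV[0]=max(VV[0],msg_vec) then VV[0][0]++ -> VV[0]=[3, 0, 2]
Event 4: SEND 1->2: VV[1][1]++ -> VV[1]=[1, 2, 0], msg_vec=[1, 2, 0]; VV[2]=max(VV[2],msg_vec) then VV[2][2]++ -> VV[2]=[2, 2, 3]
Event 5: LOCAL 1: VV[1][1]++ -> VV[1]=[1, 3, 0]
Event 6: LOCAL 2: VV[2][2]++ -> VV[2]=[2, 2, 4]
Event 7: LOCAL 1: VV[1][1]++ -> VV[1]=[1, 4, 0]
Event 8: SEND 1->2: VV[1][1]++ -> VV[1]=[1, 5, 0], msg_vec=[1, 5, 0]; VV[2]=max(VV[2],msg_vec) then VV[2][2]++ -> VV[2]=[2, 5, 5]
Event 9: LOCAL 1: VV[1][1]++ -> VV[1]=[1, 6, 0]
Event 4 stamp: [1, 2, 0]
Event 8 stamp: [1, 5, 0]
[1, 2, 0] <= [1, 5, 0]? True
[1, 5, 0] <= [1, 2, 0]? False
Relation: before

Answer: before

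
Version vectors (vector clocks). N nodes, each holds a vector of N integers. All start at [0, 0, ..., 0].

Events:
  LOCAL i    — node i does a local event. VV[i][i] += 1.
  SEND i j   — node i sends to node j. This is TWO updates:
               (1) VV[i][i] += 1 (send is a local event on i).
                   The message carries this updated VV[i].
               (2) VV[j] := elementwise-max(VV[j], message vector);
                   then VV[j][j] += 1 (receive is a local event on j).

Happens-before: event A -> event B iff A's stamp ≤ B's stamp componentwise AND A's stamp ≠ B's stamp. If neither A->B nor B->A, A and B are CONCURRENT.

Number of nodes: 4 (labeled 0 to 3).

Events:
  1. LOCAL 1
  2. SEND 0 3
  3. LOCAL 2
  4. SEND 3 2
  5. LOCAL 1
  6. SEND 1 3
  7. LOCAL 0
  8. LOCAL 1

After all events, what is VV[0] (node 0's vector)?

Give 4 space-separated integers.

Initial: VV[0]=[0, 0, 0, 0]
Initial: VV[1]=[0, 0, 0, 0]
Initial: VV[2]=[0, 0, 0, 0]
Initial: VV[3]=[0, 0, 0, 0]
Event 1: LOCAL 1: VV[1][1]++ -> VV[1]=[0, 1, 0, 0]
Event 2: SEND 0->3: VV[0][0]++ -> VV[0]=[1, 0, 0, 0], msg_vec=[1, 0, 0, 0]; VV[3]=max(VV[3],msg_vec) then VV[3][3]++ -> VV[3]=[1, 0, 0, 1]
Event 3: LOCAL 2: VV[2][2]++ -> VV[2]=[0, 0, 1, 0]
Event 4: SEND 3->2: VV[3][3]++ -> VV[3]=[1, 0, 0, 2], msg_vec=[1, 0, 0, 2]; VV[2]=max(VV[2],msg_vec) then VV[2][2]++ -> VV[2]=[1, 0, 2, 2]
Event 5: LOCAL 1: VV[1][1]++ -> VV[1]=[0, 2, 0, 0]
Event 6: SEND 1->3: VV[1][1]++ -> VV[1]=[0, 3, 0, 0], msg_vec=[0, 3, 0, 0]; VV[3]=max(VV[3],msg_vec) then VV[3][3]++ -> VV[3]=[1, 3, 0, 3]
Event 7: LOCAL 0: VV[0][0]++ -> VV[0]=[2, 0, 0, 0]
Event 8: LOCAL 1: VV[1][1]++ -> VV[1]=[0, 4, 0, 0]
Final vectors: VV[0]=[2, 0, 0, 0]; VV[1]=[0, 4, 0, 0]; VV[2]=[1, 0, 2, 2]; VV[3]=[1, 3, 0, 3]

Answer: 2 0 0 0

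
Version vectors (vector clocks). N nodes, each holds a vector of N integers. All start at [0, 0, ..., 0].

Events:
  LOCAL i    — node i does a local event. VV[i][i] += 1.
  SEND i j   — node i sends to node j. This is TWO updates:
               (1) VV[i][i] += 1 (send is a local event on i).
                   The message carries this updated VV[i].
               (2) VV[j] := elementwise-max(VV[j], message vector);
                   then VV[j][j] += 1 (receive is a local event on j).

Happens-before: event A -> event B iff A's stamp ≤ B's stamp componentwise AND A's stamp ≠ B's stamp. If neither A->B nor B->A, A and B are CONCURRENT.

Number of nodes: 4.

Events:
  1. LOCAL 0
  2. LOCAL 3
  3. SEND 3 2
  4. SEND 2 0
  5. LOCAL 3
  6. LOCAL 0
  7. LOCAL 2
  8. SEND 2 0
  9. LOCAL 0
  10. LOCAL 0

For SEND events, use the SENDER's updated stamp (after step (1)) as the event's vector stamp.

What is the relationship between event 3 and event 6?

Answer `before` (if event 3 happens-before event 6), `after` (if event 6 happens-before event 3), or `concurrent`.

Initial: VV[0]=[0, 0, 0, 0]
Initial: VV[1]=[0, 0, 0, 0]
Initial: VV[2]=[0, 0, 0, 0]
Initial: VV[3]=[0, 0, 0, 0]
Event 1: LOCAL 0: VV[0][0]++ -> VV[0]=[1, 0, 0, 0]
Event 2: LOCAL 3: VV[3][3]++ -> VV[3]=[0, 0, 0, 1]
Event 3: SEND 3->2: VV[3][3]++ -> VV[3]=[0, 0, 0, 2], msg_vec=[0, 0, 0, 2]; VV[2]=max(VV[2],msg_vec) then VV[2][2]++ -> VV[2]=[0, 0, 1, 2]
Event 4: SEND 2->0: VV[2][2]++ -> VV[2]=[0, 0, 2, 2], msg_vec=[0, 0, 2, 2]; VV[0]=max(VV[0],msg_vec) then VV[0][0]++ -> VV[0]=[2, 0, 2, 2]
Event 5: LOCAL 3: VV[3][3]++ -> VV[3]=[0, 0, 0, 3]
Event 6: LOCAL 0: VV[0][0]++ -> VV[0]=[3, 0, 2, 2]
Event 7: LOCAL 2: VV[2][2]++ -> VV[2]=[0, 0, 3, 2]
Event 8: SEND 2->0: VV[2][2]++ -> VV[2]=[0, 0, 4, 2], msg_vec=[0, 0, 4, 2]; VV[0]=max(VV[0],msg_vec) then VV[0][0]++ -> VV[0]=[4, 0, 4, 2]
Event 9: LOCAL 0: VV[0][0]++ -> VV[0]=[5, 0, 4, 2]
Event 10: LOCAL 0: VV[0][0]++ -> VV[0]=[6, 0, 4, 2]
Event 3 stamp: [0, 0, 0, 2]
Event 6 stamp: [3, 0, 2, 2]
[0, 0, 0, 2] <= [3, 0, 2, 2]? True
[3, 0, 2, 2] <= [0, 0, 0, 2]? False
Relation: before

Answer: before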